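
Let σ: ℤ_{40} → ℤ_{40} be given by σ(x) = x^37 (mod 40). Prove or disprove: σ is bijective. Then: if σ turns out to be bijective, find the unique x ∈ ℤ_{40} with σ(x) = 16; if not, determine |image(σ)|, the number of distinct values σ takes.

σ(0) = 0^37 = 0.
σ(10): Repeated squaring mod 40: 10^1 ≡ 10, 10^2 ≡ 10² = 100 ≡ 20, 10^4 ≡ 20² = 400 ≡ 0, 10^8 ≡ 0² = 0, 10^16 ≡ 0² = 0, 10^32 ≡ 0² = 0. Since 37 = 32 + 4 + 1, 10^37 ≡ 0·0·10: 0·0 = 0, then 0·10 = 0. So 10^37 ≡ 0 (mod 40).
So σ(0) = σ(10) = 0 while 0 ≠ 10, therefore σ is not injective, hence not bijective.
Since σ is not bijective, we determine |image(σ)|. Computing x^37 mod 40 for each x (by repeated squaring, reducing mod 40 at every step), the values σ(0), σ(1), …, σ(39) are: 0, 1, 32, 3, 24, 5, 16, 7, 8, 9, 0, 11, 32, 13, 24, 15, 16, 17, 8, 19, 0, 21, 32, 23, 24, 25, 16, 27, 8, 29, 0, 31, 32, 33, 24, 35, 16, 37, 8, 39.
The distinct values are {0, 1, 3, 5, 7, 8, 9, 11, 13, 15, 16, 17, 19, 21, 23, 24, 25, 27, 29, 31, 32, 33, 35, 37, 39}; there are 25 of them.

25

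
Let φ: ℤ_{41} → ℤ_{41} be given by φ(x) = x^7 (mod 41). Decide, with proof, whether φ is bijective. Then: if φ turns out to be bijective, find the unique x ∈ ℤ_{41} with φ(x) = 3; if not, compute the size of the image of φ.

Since 41 is prime, the nonzero elements of ℤ_{41} form a cyclic group of order 40.
As gcd(7, 40) = 1, raising to the 7th power is a bijection on this group: if u^7 ≡ v^7 then (uv^{−1})^7 = 1, and the only element of order dividing gcd(7, 40) = 1 is 1, so u = v.
With φ(0) = 0 this makes φ injective on all of ℤ_{41}, hence bijective (finite equal-size domain and codomain). In particular φ is bijective.
Since φ is bijective, we find the preimage of 3. The inverse of x ↦ x^7 on (ℤ_{41})^× is x ↦ x^23, because 7·23 = 161 = 4·40 + 1 ≡ 1 (mod 40) and x^{40} = 1 for x ≠ 0 (Fermat). So φ⁻¹(3) = 3^23 mod 41.
Repeated squaring mod 41: 3^1 ≡ 3, 3^2 ≡ 3² = 9, 3^4 ≡ 9² = 81 ≡ 40, 3^8 ≡ 40² = 1600 ≡ 1, 3^16 ≡ 1² = 1. Since 23 = 16 + 4 + 2 + 1, 3^23 ≡ 1·40·9·3: 1·40 = 40, then 40·9 = 360 ≡ 32, then 32·3 = 96 ≡ 14. So 3^23 ≡ 14 (mod 41).
Hence φ⁻¹(3) = 14.

14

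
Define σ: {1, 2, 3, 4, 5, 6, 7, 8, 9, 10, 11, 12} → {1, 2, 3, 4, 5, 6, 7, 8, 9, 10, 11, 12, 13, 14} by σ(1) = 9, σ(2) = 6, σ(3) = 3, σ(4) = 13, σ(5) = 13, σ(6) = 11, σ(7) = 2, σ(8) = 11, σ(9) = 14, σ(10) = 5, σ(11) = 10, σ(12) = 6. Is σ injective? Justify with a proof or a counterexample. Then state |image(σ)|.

9

σ(4) = 13 = σ(5) with 4 ≠ 5, so σ is not injective.
The image of σ is {2, 3, 5, 6, 9, 10, 11, 13, 14}, which has 9 elements.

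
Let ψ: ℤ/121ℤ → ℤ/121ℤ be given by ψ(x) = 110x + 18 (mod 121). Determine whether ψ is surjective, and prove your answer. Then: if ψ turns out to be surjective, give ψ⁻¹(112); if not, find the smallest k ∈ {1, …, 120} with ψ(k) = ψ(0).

Since gcd(110, 121) = 11, we have 110x ≡ 0 (mod 11) for all x, so ψ(x) ≡ 7 (mod 11).
But 0 ≢ 7 (mod 11), so 0 ∈ ℤ/121ℤ has no preimage. Hence ψ is not surjective.
Since ψ is not surjective, we find the least positive k with ψ(k) = ψ(0): this means 110k ≡ 0 (mod 121), i.e. 121 ∣ 110k. Since gcd(110, 121) = 11, dividing through by 11 this holds exactly when 11 ∣ 10k, and as gcd(10, 11) = 1, exactly when 11 ∣ k.
The smallest positive such k is 11.

11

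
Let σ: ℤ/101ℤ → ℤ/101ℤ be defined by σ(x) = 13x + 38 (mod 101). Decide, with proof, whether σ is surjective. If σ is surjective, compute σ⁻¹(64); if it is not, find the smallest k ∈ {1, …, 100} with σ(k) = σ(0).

2

Since gcd(13, 101) = 1, 13 is invertible modulo 101. Euclid's algorithm: 101 = 7·13 + 10, 13 = 1·10 + 3, 10 = 3·3 + 1; back-substituting gives 1 = 70·13 − 9·101, so 13⁻¹ ≡ 70 (mod 101).
Then y ↦ 70(y − 38) is a two-sided inverse to σ, so every y ∈ ℤ/101ℤ has a preimage.
So σ is surjective.
Since σ is surjective, we compute σ⁻¹(64): solve 13x + 38 ≡ 64 (mod 101), i.e. 13x ≡ 26 (mod 101).
Multiplying by 13⁻¹ = 70 gives x ≡ 70·26 = 1820 = 18·101 + 2 ≡ 2 (mod 101).
Check: σ(2) = 13·2 + 38 = 64 ≡ 64 (mod 101).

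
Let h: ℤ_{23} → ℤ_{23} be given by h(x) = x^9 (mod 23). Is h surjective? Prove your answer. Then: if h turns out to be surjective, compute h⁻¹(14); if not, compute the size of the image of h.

15

Since 23 is prime, the nonzero elements of ℤ_{23} form a cyclic group of order 22.
As gcd(9, 22) = 1, raising to the 9th power is a bijection on this group: if s^9 ≡ t^9 then (st^{−1})^9 = 1, and the only element of order dividing gcd(9, 22) = 1 is 1, so s = t.
With h(0) = 0 this makes h injective on all of ℤ_{23}, hence bijective (finite equal-size domain and codomain). In particular h is surjective.
Since h is surjective, we find the preimage of 14. The inverse of x ↦ x^9 on (ℤ_{23})^× is x ↦ x^5, because 9·5 = 45 = 2·22 + 1 ≡ 1 (mod 22) and x^{22} = 1 for x ≠ 0 (Fermat). So h⁻¹(14) = 14^5 mod 23.
Repeated squaring mod 23: 14^1 ≡ 14, 14^2 ≡ 14² = 196 ≡ 12, 14^4 ≡ 12² = 144 ≡ 6. Since 5 = 4 + 1, 14^5 ≡ 6·14: 6·14 = 84 ≡ 15. So 14^5 ≡ 15 (mod 23).
Hence h⁻¹(14) = 15.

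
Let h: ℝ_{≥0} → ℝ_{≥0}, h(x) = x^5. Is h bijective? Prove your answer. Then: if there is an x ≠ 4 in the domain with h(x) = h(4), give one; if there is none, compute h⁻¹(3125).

5

On ℝ_{≥0}, x ↦ x^5 is strictly increasing (injective) and for any y ∈ ℝ_{≥0} the 5th root y^{1/5} lies in ℝ_{≥0} (surjective). So h is bijective.
Since x ↦ x^5 is strictly increasing on ℝ_{≥0}, it is injective there, so no x ≠ 4 in the domain has h(x) = h(4). We therefore compute h⁻¹(3125) = 3125^{1/5} = 5 (indeed 5^5 = 3125).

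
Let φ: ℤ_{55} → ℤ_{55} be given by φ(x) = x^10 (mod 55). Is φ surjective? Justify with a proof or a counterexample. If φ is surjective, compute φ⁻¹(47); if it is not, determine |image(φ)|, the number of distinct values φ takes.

6

φ(2): Repeated squaring mod 55: 2^1 ≡ 2, 2^2 ≡ 2² = 4, 2^4 ≡ 4² = 16, 2^8 ≡ 16² = 256 ≡ 36. Since 10 = 8 + 2, 2^10 ≡ 36·4: 36·4 = 144 ≡ 34. So 2^10 ≡ 34 (mod 55).
φ(3): Repeated squaring mod 55: 3^1 ≡ 3, 3^2 ≡ 3² = 9, 3^4 ≡ 9² = 81 ≡ 26, 3^8 ≡ 26² = 676 ≡ 16. Since 10 = 8 + 2, 3^10 ≡ 16·9: 16·9 = 144 ≡ 34. So 3^10 ≡ 34 (mod 55).
So φ(2) = φ(3) = 34 while 2 ≠ 3, therefore φ is not injective.
A non-injective map from the 55-element set ℤ_{55} to itself takes at most 54 distinct values, so it cannot be surjective. Therefore φ is not surjective.
Since φ is not surjective, we determine |image(φ)|. Computing x^10 mod 55 for each x (by repeated squaring, reducing mod 55 at every step), the values φ(0), φ(1), …, φ(54) are: 0, 1, 34, 34, 1, 45, 1, 34, 34, 1, 45, 11, 34, 34, 1, 45, 1, 34, 34, 1, 45, 1, 44, 34, 1, 45, 1, 34, 34, 1, 45, 1, 34, 44, 1, 45, 1, 34, 34, 1, 45, 1, 34, 34, 11, 45, 1, 34, 34, 1, 45, 1, 34, 34, 1.
The distinct values are {0, 1, 11, 34, 44, 45}; there are 6 of them.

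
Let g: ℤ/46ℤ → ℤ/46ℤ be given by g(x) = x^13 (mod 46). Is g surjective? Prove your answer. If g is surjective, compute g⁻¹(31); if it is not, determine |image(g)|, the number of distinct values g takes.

Computing x^13 mod 46 for each x (by repeated squaring, reducing mod 46 at every step), the values g(0), g(1), …, g(45) are: 0, 1, 4, 9, 16, 21, 36, 43, 18, 35, 38, 17, 6, 31, 34, 5, 26, 33, 2, 7, 14, 19, 22, 23, 24, 27, 32, 39, 44, 13, 20, 41, 12, 15, 40, 29, 8, 11, 28, 3, 10, 25, 30, 37, 42, 45.
Every element of ℤ/46ℤ appears exactly once in this list, so g is a bijection, and in particular surjective.
Since g is surjective, we read off the preimage of 31 from the same table: g(13) = 31, so g⁻¹(31) = 13.

13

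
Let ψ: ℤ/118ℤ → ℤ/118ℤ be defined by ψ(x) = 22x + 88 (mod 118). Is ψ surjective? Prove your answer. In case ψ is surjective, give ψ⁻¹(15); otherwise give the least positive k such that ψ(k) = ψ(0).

Since gcd(22, 118) = 2, we have 22x ≡ 0 (mod 2) for all x, so ψ(x) ≡ 0 (mod 2).
But 1 ≢ 0 (mod 2), so 1 ∈ ℤ/118ℤ has no preimage. Thus ψ is not surjective.
Since ψ is not surjective, we find the least positive k with ψ(k) = ψ(0): this means 22k ≡ 0 (mod 118), i.e. 118 ∣ 22k. Since gcd(22, 118) = 2, dividing through by 2 this holds exactly when 59 ∣ 11k, and as gcd(11, 59) = 1, exactly when 59 ∣ k.
The smallest positive such k is 59.

59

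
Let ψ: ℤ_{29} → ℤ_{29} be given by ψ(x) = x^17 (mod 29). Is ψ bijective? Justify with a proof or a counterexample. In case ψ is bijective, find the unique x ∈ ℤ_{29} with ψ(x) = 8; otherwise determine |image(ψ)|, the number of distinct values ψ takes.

Since 29 is prime, the nonzero elements of ℤ_{29} form a cyclic group of order 28.
As gcd(17, 28) = 1, raising to the 17th power is a bijection on this group: if u^17 ≡ v^17 then (uv^{−1})^17 = 1, and the only element of order dividing gcd(17, 28) = 1 is 1, so u = v.
With ψ(0) = 0 this makes ψ injective on all of ℤ_{29}, hence bijective (finite equal-size domain and codomain). In particular ψ is bijective.
Since ψ is bijective, we find the preimage of 8. The inverse of x ↦ x^17 on (ℤ_{29})^× is x ↦ x^5, because 17·5 = 85 = 3·28 + 1 ≡ 1 (mod 28) and x^{28} = 1 for x ≠ 0 (Fermat). So ψ⁻¹(8) = 8^5 mod 29.
Repeated squaring mod 29: 8^1 ≡ 8, 8^2 ≡ 8² = 64 ≡ 6, 8^4 ≡ 6² = 36 ≡ 7. Since 5 = 4 + 1, 8^5 ≡ 7·8: 7·8 = 56 ≡ 27. So 8^5 ≡ 27 (mod 29).
Hence ψ⁻¹(8) = 27.

27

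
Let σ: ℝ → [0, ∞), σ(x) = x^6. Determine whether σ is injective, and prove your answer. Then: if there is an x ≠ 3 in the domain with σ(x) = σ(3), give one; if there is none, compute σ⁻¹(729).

-3

σ(3) = 729 = (−3)^6 = σ(−3) (since 6 is even), with 3 ≠ −3. So σ is not injective.
For the follow-up, such an x exists: taking x = −3 ∈ ℝ gives σ(−3) = 729 = σ(3) with −3 ≠ 3.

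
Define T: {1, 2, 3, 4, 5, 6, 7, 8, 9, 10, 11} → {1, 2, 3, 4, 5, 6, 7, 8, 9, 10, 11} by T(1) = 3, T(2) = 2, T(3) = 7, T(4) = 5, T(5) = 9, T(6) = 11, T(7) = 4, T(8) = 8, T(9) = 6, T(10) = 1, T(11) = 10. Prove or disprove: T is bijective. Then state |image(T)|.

11

The values 3, 2, 7, 5, 9, 11, 4, 8, 6, 1, 10 are a permutation of {1, 2, 3, 4, 5, 6, 7, 8, 9, 10, 11}: each element appears exactly once.
So T is injective and surjective, hence bijective.
The image of T is {1, 2, 3, 4, 5, 6, 7, 8, 9, 10, 11}, which has 11 elements.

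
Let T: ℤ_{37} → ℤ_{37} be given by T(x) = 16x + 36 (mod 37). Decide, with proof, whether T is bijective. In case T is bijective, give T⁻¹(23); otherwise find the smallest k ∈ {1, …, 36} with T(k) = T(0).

20

Recall that injectivity means: for all u, v in the domain, T(u) = T(v) implies u = v.
Suppose T(u) = T(v) in ℤ_{37}. Then 16u + 36 ≡ 16v + 36 (mod 37), thus 16(u − v) ≡ 0 (mod 37).
Since gcd(16, 37) = 1, 16 is invertible modulo 37, thus u − v ≡ 0 (mod 37), i.e. u = v.
We now compute 16⁻¹ mod 37 explicitly. Euclid's algorithm: 37 = 2·16 + 5, 16 = 3·5 + 1; back-substituting gives 1 = 7·16 − 3·37, so 16⁻¹ ≡ 7 (mod 37).
For any y ∈ ℤ_{37}, x = 7(y − 36) mod 37 satisfies T(x) = 16·7(y − 36) + 36 ≡ y (since 16·7 ≡ 1 mod 37). So every y has a preimage.
Thus T is bijective.
Since T is bijective, we find T⁻¹(23): we need 16x ≡ 23 − 36 ≡ 24 (mod 37). Using 16⁻¹ = 7: x ≡ 7·24 = 168 = 4·37 + 20, so x = 20.
Check: T(20) = 16·20 + 36 = 356 = 9·37 + 23 ≡ 23 (mod 37).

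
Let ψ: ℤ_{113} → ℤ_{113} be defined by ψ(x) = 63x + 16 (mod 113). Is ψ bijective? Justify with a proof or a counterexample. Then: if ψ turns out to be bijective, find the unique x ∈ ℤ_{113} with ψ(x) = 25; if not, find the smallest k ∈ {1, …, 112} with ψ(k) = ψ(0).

97

Suppose ψ(s) = ψ(t) in ℤ_{113}. Then 63s + 16 ≡ 63t + 16 (mod 113), therefore 63(s − t) ≡ 0 (mod 113).
Since gcd(63, 113) = 1, 63 is invertible modulo 113, so s − t ≡ 0 (mod 113), i.e. s = t.
We now compute 63⁻¹ mod 113 explicitly. Euclid's algorithm: 113 = 1·63 + 50, 63 = 1·50 + 13, 50 = 3·13 + 11, 13 = 1·11 + 2, 11 = 5·2 + 1; back-substituting gives 1 = 61·63 − 34·113, so 63⁻¹ ≡ 61 (mod 113).
For any y ∈ ℤ_{113}, x = 61(y − 16) mod 113 satisfies ψ(x) = 63·61(y − 16) + 16 ≡ y (since 63·61 ≡ 1 mod 113). So every y has a preimage.
Therefore ψ is bijective.
Since ψ is bijective, we compute ψ⁻¹(25): solve 63x + 16 ≡ 25 (mod 113), i.e. 63x ≡ 9 (mod 113).
Multiplying by 63⁻¹ = 61 gives x ≡ 61·9 = 549 = 4·113 + 97 ≡ 97 (mod 113).
Check: ψ(97) = 63·97 + 16 = 6127 = 54·113 + 25 ≡ 25 (mod 113).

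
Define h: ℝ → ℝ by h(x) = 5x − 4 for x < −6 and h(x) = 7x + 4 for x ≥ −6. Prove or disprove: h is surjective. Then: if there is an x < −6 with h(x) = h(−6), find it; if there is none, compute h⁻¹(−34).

Both pieces are strictly increasing (slopes 5 and 7), so each is injective on its own interval.
The left piece maps (−∞, −6) onto (−∞, −34); the right piece maps [−6, ∞) onto [−38, ∞).
The union (−∞, −34) ∪ [−38, ∞) covers ℝ, so h is surjective.
For the follow-up: the images overlap, so an x < −6 with h(x) = h(−6) exists. h(−6) = −38; solving 5x − 4 = −38 for x < −6 gives x = (−38 + 4)/5 = −34/5.

-34/5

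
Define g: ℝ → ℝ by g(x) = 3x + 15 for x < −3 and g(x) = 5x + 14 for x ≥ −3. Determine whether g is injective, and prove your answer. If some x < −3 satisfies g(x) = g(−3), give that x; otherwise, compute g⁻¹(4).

Both pieces are strictly increasing (slopes 3 and 5), so each is injective on its own interval.
The left piece maps (−∞, −3) onto (−∞, 6); the right piece maps [−3, ∞) onto [−1, ∞).
These images overlap. In particular g(−3) = −1 (right piece), and solving 3x + 15 = −1 on the left piece gives x = −16/3 < −3.
So g(−16/3) = g(−3) with −16/3 ≠ −3, and g is not injective. This x = −16/3 is the requested value below −3.

-16/3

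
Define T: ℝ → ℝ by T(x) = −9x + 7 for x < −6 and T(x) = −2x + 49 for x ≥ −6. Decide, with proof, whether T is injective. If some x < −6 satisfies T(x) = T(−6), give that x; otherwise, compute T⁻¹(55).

Both pieces are strictly decreasing (slopes −9 and −2), so each is injective on its own interval.
The left piece maps (−∞, −6) onto (61, ∞); the right piece maps [−6, ∞) onto (−∞, 61].
These images are disjoint, so no value is attained by both pieces. Therefore T is injective.
Because the two images are disjoint, no x < −6 has T(x) = T(−6), so we compute T⁻¹(55): 55 lies in (−∞, 61], so solve −2x + 49 = 55: x = (55 − 49)/(−2) = −3.

-3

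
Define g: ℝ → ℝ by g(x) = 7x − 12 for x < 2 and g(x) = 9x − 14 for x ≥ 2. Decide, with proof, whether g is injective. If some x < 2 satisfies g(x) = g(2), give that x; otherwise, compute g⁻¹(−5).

1

Both pieces are strictly increasing (slopes 7 and 9), so each is injective on its own interval.
The left piece maps (−∞, 2) onto (−∞, 2); the right piece maps [2, ∞) onto [4, ∞).
These images are disjoint, so no value is attained by both pieces. Thus g is injective.
Because the two images are disjoint, no x < 2 has g(x) = g(2), so we compute g⁻¹(−5): −5 lies in (−∞, 2), so solve 7x − 12 = −5: x = (−5 + 12)/7 = 1.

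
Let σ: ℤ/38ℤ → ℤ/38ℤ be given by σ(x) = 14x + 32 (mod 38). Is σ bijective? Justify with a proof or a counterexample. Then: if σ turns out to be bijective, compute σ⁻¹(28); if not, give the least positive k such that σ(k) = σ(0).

19

We have gcd(14, 38) = 2 > 1. Taking s = 0 and t = 19: σ(0) = 32 and σ(19) = 14·19 + 32 = 298 ≡ 32 (mod 38).
So σ(0) = σ(19) while 0 ≠ 19, hence σ is not injective, hence not bijective.
Since σ is not bijective, we find the least positive k with σ(k) = σ(0): this means 14k ≡ 0 (mod 38), i.e. 38 ∣ 14k. Since gcd(14, 38) = 2, dividing through by 2 this holds exactly when 19 ∣ 7k, and as gcd(7, 19) = 1, exactly when 19 ∣ k.
The smallest positive such k is 19.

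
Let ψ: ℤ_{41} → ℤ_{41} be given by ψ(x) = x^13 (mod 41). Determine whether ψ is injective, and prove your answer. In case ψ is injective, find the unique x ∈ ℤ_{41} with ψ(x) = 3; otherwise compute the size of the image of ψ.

Since 41 is prime, the nonzero elements of ℤ_{41} form a cyclic group of order 40.
As gcd(13, 40) = 1, raising to the 13th power is a bijection on this group: if u^13 ≡ v^13 then (uv^{−1})^13 = 1, and the only element of order dividing gcd(13, 40) = 1 is 1, so u = v.
With ψ(0) = 0 this makes ψ injective on all of ℤ_{41}, hence bijective (finite equal-size domain and codomain). In particular ψ is injective.
Since ψ is injective, we find the preimage of 3. The inverse of x ↦ x^13 on (ℤ_{41})^× is x ↦ x^37, because 13·37 = 481 = 12·40 + 1 ≡ 1 (mod 40) and x^{40} = 1 for x ≠ 0 (Fermat). So ψ⁻¹(3) = 3^37 mod 41.
Repeated squaring mod 41: 3^1 ≡ 3, 3^2 ≡ 3² = 9, 3^4 ≡ 9² = 81 ≡ 40, 3^8 ≡ 40² = 1600 ≡ 1, 3^16 ≡ 1² = 1, 3^32 ≡ 1² = 1. Since 37 = 32 + 4 + 1, 3^37 ≡ 1·40·3: 1·40 = 40, then 40·3 = 120 ≡ 38. So 3^37 ≡ 38 (mod 41).
Hence ψ⁻¹(3) = 38.

38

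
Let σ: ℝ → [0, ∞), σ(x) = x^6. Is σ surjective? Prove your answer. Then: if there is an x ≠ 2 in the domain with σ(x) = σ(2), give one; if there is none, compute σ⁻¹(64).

-2

For any y ∈ [0, ∞), x = y^{1/6} ∈ ℝ satisfies x^6 = y, so σ is surjective.
For the follow-up, such an x exists: taking x = −2 ∈ ℝ gives σ(−2) = 64 = σ(2) with −2 ≠ 2.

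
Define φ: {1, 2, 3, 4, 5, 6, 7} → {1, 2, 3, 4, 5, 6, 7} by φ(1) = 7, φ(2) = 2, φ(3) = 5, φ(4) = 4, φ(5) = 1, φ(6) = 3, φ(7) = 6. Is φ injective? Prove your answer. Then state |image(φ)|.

The values φ(1), …, φ(7) are 7, 2, 5, 4, 1, 3, 6 — all distinct.
So φ(s) = φ(t) only when s = t, and φ is injective.
The image of φ is {1, 2, 3, 4, 5, 6, 7}, which has 7 elements.

7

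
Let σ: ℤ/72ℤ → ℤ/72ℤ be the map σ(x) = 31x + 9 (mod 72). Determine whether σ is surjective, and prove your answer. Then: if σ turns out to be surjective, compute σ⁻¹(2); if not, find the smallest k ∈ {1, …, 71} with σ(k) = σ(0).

Recall: σ is surjective if every y in the codomain equals σ(x) for some x in the domain.
Since gcd(31, 72) = 1, 31 is invertible modulo 72. Euclid's algorithm: 72 = 2·31 + 10, 31 = 3·10 + 1; back-substituting gives 1 = 7·31 − 3·72, so 31⁻¹ ≡ 7 (mod 72).
Then y ↦ 7(y − 9) is a two-sided inverse to σ, so every y ∈ ℤ/72ℤ has a preimage.
Therefore σ is surjective.
Since σ is surjective, we compute σ⁻¹(2): solve 31x + 9 ≡ 2 (mod 72), i.e. 31x ≡ 65 (mod 72).
Multiplying by 31⁻¹ = 7 gives x ≡ 7·65 = 455 = 6·72 + 23 ≡ 23 (mod 72).
Check: σ(23) = 31·23 + 9 = 722 = 10·72 + 2 ≡ 2 (mod 72).

23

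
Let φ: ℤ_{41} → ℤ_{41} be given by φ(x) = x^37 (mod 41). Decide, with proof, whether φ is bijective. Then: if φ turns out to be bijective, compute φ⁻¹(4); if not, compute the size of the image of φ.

23

Since 41 is prime, the nonzero elements of ℤ_{41} form a cyclic group of order 40.
As gcd(37, 40) = 1, raising to the 37th power is a bijection on this group: if x_1^37 ≡ x_2^37 then (x_1x_2^{−1})^37 = 1, and the only element of order dividing gcd(37, 40) = 1 is 1, so x_1 = x_2.
With φ(0) = 0 this makes φ injective on all of ℤ_{41}, hence bijective (finite equal-size domain and codomain). In particular φ is bijective.
Since φ is bijective, we find the preimage of 4. The inverse of x ↦ x^37 on (ℤ_{41})^× is x ↦ x^13, because 37·13 = 481 = 12·40 + 1 ≡ 1 (mod 40) and x^{40} = 1 for x ≠ 0 (Fermat). So φ⁻¹(4) = 4^13 mod 41.
Repeated squaring mod 41: 4^1 ≡ 4, 4^2 ≡ 4² = 16, 4^4 ≡ 16² = 256 ≡ 10, 4^8 ≡ 10² = 100 ≡ 18. Since 13 = 8 + 4 + 1, 4^13 ≡ 18·10·4: 18·10 = 180 ≡ 16, then 16·4 = 64 ≡ 23. So 4^13 ≡ 23 (mod 41).
Hence φ⁻¹(4) = 23.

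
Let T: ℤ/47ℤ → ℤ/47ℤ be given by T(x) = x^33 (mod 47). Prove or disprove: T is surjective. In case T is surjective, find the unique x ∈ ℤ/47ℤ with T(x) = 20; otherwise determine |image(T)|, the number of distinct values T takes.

26

Since 47 is prime, the nonzero elements of ℤ/47ℤ form a cyclic group of order 46.
As gcd(33, 46) = 1, raising to the 33rd power is a bijection on this group: if u^33 ≡ v^33 then (uv^{−1})^33 = 1, and the only element of order dividing gcd(33, 46) = 1 is 1, so u = v.
With T(0) = 0 this makes T injective on all of ℤ/47ℤ, hence bijective (finite equal-size domain and codomain). In particular T is surjective.
Since T is surjective, we find the preimage of 20. The inverse of x ↦ x^33 on (ℤ/47ℤ)^× is x ↦ x^7, because 33·7 = 231 = 5·46 + 1 ≡ 1 (mod 46) and x^{46} = 1 for x ≠ 0 (Fermat). So T⁻¹(20) = 20^7 mod 47.
Repeated squaring mod 47: 20^1 ≡ 20, 20^2 ≡ 20² = 400 ≡ 24, 20^4 ≡ 24² = 576 ≡ 12. Since 7 = 4 + 2 + 1, 20^7 ≡ 12·24·20: 12·24 = 288 ≡ 6, then 6·20 = 120 ≡ 26. So 20^7 ≡ 26 (mod 47).
Hence T⁻¹(20) = 26.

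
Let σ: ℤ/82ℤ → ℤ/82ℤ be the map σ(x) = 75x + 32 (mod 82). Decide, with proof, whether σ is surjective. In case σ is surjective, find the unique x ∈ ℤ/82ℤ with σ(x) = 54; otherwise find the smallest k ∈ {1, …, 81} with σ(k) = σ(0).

32

Since gcd(75, 82) = 1, 75 is invertible modulo 82. Euclid's algorithm: 82 = 1·75 + 7, 75 = 10·7 + 5, 7 = 1·5 + 2, 5 = 2·2 + 1; back-substituting gives 1 = 35·75 − 32·82, so 75⁻¹ ≡ 35 (mod 82).
Then y ↦ 35(y − 32) is a two-sided inverse to σ, so every y ∈ ℤ/82ℤ has a preimage.
Thus σ is surjective.
Since σ is surjective, we compute σ⁻¹(54): solve 75x + 32 ≡ 54 (mod 82), i.e. 75x ≡ 22 (mod 82).
Multiplying by 75⁻¹ = 35 gives x ≡ 35·22 = 770 = 9·82 + 32 ≡ 32 (mod 82).
Check: σ(32) = 75·32 + 32 = 2432 = 29·82 + 54 ≡ 54 (mod 82).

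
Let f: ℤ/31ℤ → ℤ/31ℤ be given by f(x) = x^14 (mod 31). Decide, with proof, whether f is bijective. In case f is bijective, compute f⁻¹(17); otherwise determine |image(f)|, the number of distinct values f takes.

f(15): Repeated squaring mod 31: 15^1 ≡ 15, 15^2 ≡ 15² = 225 ≡ 8, 15^4 ≡ 8² = 64 ≡ 2, 15^8 ≡ 2² = 4. Since 14 = 8 + 4 + 2, 15^14 ≡ 4·2·8: 4·2 = 8, then 8·8 = 64 ≡ 2. So 15^14 ≡ 2 (mod 31).
f(16): Repeated squaring mod 31: 16^1 ≡ 16, 16^2 ≡ 16² = 256 ≡ 8, 16^4 ≡ 8² = 64 ≡ 2, 16^8 ≡ 2² = 4. Since 14 = 8 + 4 + 2, 16^14 ≡ 4·2·8: 4·2 = 8, then 8·8 = 64 ≡ 2. So 16^14 ≡ 2 (mod 31).
So f(15) = f(16) = 2 while 15 ≠ 16, thus f is not injective, hence not bijective.
Since f is not bijective, we determine |image(f)|. Computing x^14 mod 31 for each x (by repeated squaring, reducing mod 31 at every step), the values f(0), f(1), …, f(30) are: 0, 1, 16, 10, 8, 25, 5, 9, 4, 7, 28, 14, 18, 19, 20, 2, 2, 20, 19, 18, 14, 28, 7, 4, 9, 5, 25, 8, 10, 16, 1.
The distinct values are {0, 1, 2, 4, 5, 7, 8, 9, 10, 14, 16, 18, 19, 20, 25, 28}; there are 16 of them.

16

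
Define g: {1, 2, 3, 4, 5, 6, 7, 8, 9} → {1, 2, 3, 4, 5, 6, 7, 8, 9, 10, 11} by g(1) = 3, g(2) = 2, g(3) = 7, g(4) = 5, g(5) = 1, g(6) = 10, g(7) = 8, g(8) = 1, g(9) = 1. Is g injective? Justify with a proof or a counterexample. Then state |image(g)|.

7

g(5) = 1 = g(8) with 5 ≠ 8, so g is not injective.
The image of g is {1, 2, 3, 5, 7, 8, 10}, which has 7 elements.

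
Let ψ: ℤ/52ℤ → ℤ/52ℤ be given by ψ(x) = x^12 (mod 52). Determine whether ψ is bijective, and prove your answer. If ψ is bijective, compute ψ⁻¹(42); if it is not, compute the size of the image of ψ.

4

ψ(1) = 1^12 = 1.
ψ(3): Repeated squaring mod 52: 3^1 ≡ 3, 3^2 ≡ 3² = 9, 3^4 ≡ 9² = 81 ≡ 29, 3^8 ≡ 29² = 841 ≡ 9. Since 12 = 8 + 4, 3^12 ≡ 9·29: 9·29 = 261 ≡ 1. So 3^12 ≡ 1 (mod 52).
So ψ(1) = ψ(3) = 1 while 1 ≠ 3, thus ψ is not injective, hence not bijective.
Since ψ is not bijective, we determine |image(ψ)|. Computing x^12 mod 52 for each x (by repeated squaring, reducing mod 52 at every step), the values ψ(0), ψ(1), …, ψ(51) are: 0, 1, 40, 1, 40, 1, 40, 1, 40, 1, 40, 1, 40, 13, 40, 1, 40, 1, 40, 1, 40, 1, 40, 1, 40, 1, 0, 1, 40, 1, 40, 1, 40, 1, 40, 1, 40, 1, 40, 13, 40, 1, 40, 1, 40, 1, 40, 1, 40, 1, 40, 1.
The distinct values are {0, 1, 13, 40}; there are 4 of them.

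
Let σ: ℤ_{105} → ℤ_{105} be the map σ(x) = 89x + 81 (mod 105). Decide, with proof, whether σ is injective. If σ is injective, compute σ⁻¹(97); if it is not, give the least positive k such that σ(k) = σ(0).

Suppose σ(x_1) = σ(x_2) in ℤ_{105}. Then 89x_1 + 81 ≡ 89x_2 + 81 (mod 105), thus 89(x_1 − x_2) ≡ 0 (mod 105).
Since gcd(89, 105) = 1, 89 is invertible modulo 105, thus x_1 − x_2 ≡ 0 (mod 105), i.e. x_1 = x_2.
Hence σ is injective.
We now compute 89⁻¹ mod 105 explicitly. Euclid's algorithm: 105 = 1·89 + 16, 89 = 5·16 + 9, 16 = 1·9 + 7, 9 = 1·7 + 2, 7 = 3·2 + 1; back-substituting gives 1 = 59·89 − 50·105, so 89⁻¹ ≡ 59 (mod 105).
Since σ is injective, we compute σ⁻¹(97): solve 89x + 81 ≡ 97 (mod 105), i.e. 89x ≡ 16 (mod 105).
Multiplying by 89⁻¹ = 59 gives x ≡ 59·16 = 944 = 8·105 + 104 ≡ 104 (mod 105).
Check: σ(104) = 89·104 + 81 = 9337 = 88·105 + 97 ≡ 97 (mod 105).

104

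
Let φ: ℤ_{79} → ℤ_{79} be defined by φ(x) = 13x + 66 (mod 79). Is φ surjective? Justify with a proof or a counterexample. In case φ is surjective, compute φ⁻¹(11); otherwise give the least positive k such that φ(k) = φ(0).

14

Since gcd(13, 79) = 1, 13 is invertible modulo 79. Euclid's algorithm: 79 = 6·13 + 1; back-substituting gives 1 = 73·13 − 12·79, so 13⁻¹ ≡ 73 (mod 79).
For any y ∈ ℤ_{79}, x = 73(y − 66) mod 79 satisfies φ(x) = 13·73(y − 66) + 66 ≡ y (since 13·73 ≡ 1 mod 79). So every y has a preimage.
So φ is surjective.
Since φ is surjective, we find φ⁻¹(11): we need 13x ≡ 11 − 66 ≡ 24 (mod 79). Using 13⁻¹ = 73: x ≡ 73·24 = 1752 = 22·79 + 14, so x = 14.
Check: φ(14) = 13·14 + 66 = 248 = 3·79 + 11 ≡ 11 (mod 79).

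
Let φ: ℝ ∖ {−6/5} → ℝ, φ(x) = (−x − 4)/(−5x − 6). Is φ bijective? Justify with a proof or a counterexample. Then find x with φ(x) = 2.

If φ(x) = 1/5, cross-multiplying gives −5(−x − 4) = −1(−5x − 6), which simplifies to 20 = 6 — false.  So 1/5 has no preimage and φ is not surjective.
So φ is not bijective.
Solving φ(x) = 2: cross-multiplying gives −x − 4 = 2(−5x − 6), which rearranges to 9x = −8, so x = −8/9.

-8/9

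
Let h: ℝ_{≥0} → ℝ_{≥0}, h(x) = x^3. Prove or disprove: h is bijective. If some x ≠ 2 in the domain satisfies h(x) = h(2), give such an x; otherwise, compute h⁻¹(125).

5

On ℝ_{≥0}, x ↦ x^3 is strictly increasing (injective) and for any y ∈ ℝ_{≥0} the 3rd root y^{1/3} lies in ℝ_{≥0} (surjective). So h is bijective.
Since x ↦ x^3 is strictly increasing on ℝ_{≥0}, it is injective there, so no x ≠ 2 in the domain has h(x) = h(2). We therefore compute h⁻¹(125) = 125^{1/3} = 5 (indeed 5^3 = 125).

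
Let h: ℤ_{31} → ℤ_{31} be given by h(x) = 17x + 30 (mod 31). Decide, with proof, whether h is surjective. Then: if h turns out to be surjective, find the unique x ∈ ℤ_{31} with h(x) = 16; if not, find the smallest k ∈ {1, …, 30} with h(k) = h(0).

1

Since gcd(17, 31) = 1, 17 is invertible modulo 31. Euclid's algorithm: 31 = 1·17 + 14, 17 = 1·14 + 3, 14 = 4·3 + 2, 3 = 1·2 + 1; back-substituting gives 1 = 11·17 − 6·31, so 17⁻¹ ≡ 11 (mod 31).
For any y ∈ ℤ_{31}, x = 11(y − 30) mod 31 satisfies h(x) = 17·11(y − 30) + 30 ≡ y (since 17·11 ≡ 1 mod 31). So every y has a preimage.
Therefore h is surjective.
Since h is surjective, we compute h⁻¹(16): solve 17x + 30 ≡ 16 (mod 31), i.e. 17x ≡ 17 (mod 31).
Multiplying by 17⁻¹ = 11 gives x ≡ 11·17 = 187 = 6·31 + 1 ≡ 1 (mod 31).
Check: h(1) = 17·1 + 30 = 47 = 1·31 + 16 ≡ 16 (mod 31).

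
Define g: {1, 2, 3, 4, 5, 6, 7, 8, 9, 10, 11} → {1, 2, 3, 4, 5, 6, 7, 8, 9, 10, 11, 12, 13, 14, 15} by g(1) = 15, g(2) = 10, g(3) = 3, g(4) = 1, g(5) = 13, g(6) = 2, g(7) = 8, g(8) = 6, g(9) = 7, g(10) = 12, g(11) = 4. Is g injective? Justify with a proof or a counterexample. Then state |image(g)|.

The values g(1), …, g(11) are 15, 10, 3, 1, 13, 2, 8, 6, 7, 12, 4 — all distinct.
So g(a) = g(b) only when a = b, and g is injective.
The image of g is {1, 2, 3, 4, 6, 7, 8, 10, 12, 13, 15}, which has 11 elements.

11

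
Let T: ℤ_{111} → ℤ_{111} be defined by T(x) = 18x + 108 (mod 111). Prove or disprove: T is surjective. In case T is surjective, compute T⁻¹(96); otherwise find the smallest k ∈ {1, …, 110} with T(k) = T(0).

Recall that T is surjective if every y in the codomain equals T(x) for some x in the domain.
Since gcd(18, 111) = 3, we have 18x ≡ 0 (mod 3) for all x, so T(x) ≡ 0 (mod 3).
But 1 ≢ 0 (mod 3), so 1 ∈ ℤ_{111} has no preimage. Therefore T is not surjective.
Since T is not surjective, we find the least positive k with T(k) = T(0): this means 18k ≡ 0 (mod 111), i.e. 111 ∣ 18k. Since gcd(18, 111) = 3, dividing through by 3 this holds exactly when 37 ∣ 6k, and as gcd(6, 37) = 1, exactly when 37 ∣ k.
The smallest positive such k is 37.

37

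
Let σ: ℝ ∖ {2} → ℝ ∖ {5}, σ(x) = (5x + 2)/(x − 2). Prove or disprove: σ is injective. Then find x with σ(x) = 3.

Suppose σ(u) = σ(v). Cross-multiplying: (5u + 2)(v − 2) = (5v + 2)(u − 2).
Expanding both sides and cancelling the symmetric terms leaves −12·(u − v) = 0. Since −12 ≠ 0, u = v. Hence σ is injective.
Solving σ(x) = 3: cross-multiplying gives 5x + 2 = 3(x − 2), which rearranges to 2x = −8, so x = −4.

-4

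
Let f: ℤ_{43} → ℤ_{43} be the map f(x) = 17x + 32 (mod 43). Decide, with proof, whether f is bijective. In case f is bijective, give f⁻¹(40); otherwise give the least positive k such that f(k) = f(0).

If f(x_1) = f(x_2), then 17x_1 ≡ 17x_2 (mod 43). Because gcd(17, 43) = 1, we may cancel 17 to get x_1 ≡ x_2 (mod 43).
We now compute 17⁻¹ mod 43 explicitly. Euclid's algorithm: 43 = 2·17 + 9, 17 = 1·9 + 8, 9 = 1·8 + 1; back-substituting gives 1 = 38·17 − 15·43, so 17⁻¹ ≡ 38 (mod 43).
For any y ∈ ℤ_{43}, x = 38(y − 32) mod 43 satisfies f(x) = 17·38(y − 32) + 32 ≡ y (since 17·38 ≡ 1 mod 43). So every y has a preimage.
Hence f is bijective.
Since f is bijective, we compute f⁻¹(40): solve 17x + 32 ≡ 40 (mod 43), i.e. 17x ≡ 8 (mod 43).
Multiplying by 17⁻¹ = 38 gives x ≡ 38·8 = 304 = 7·43 + 3 ≡ 3 (mod 43).
Check: f(3) = 17·3 + 32 = 83 = 1·43 + 40 ≡ 40 (mod 43).

3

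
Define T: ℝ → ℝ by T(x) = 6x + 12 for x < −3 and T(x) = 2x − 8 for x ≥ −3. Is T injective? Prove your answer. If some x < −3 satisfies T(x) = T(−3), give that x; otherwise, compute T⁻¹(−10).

Both pieces are strictly increasing (slopes 6 and 2), so each is injective on its own interval.
The left piece maps (−∞, −3) onto (−∞, −6); the right piece maps [−3, ∞) onto [−14, ∞).
These images overlap. In particular T(−3) = −14 (right piece), and solving 6x + 12 = −14 on the left piece gives x = −13/3 < −3.
So T(−13/3) = T(−3) with −13/3 ≠ −3, and T is not injective. This x = −13/3 is the requested value below −3.

-13/3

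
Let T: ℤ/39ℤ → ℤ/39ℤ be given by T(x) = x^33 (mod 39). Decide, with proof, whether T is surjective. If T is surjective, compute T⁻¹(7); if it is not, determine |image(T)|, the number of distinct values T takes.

T(2): Repeated squaring mod 39: 2^1 ≡ 2, 2^2 ≡ 2² = 4, 2^4 ≡ 4² = 16, 2^8 ≡ 16² = 256 ≡ 22, 2^16 ≡ 22² = 484 ≡ 16, 2^32 ≡ 16² = 256 ≡ 22. Since 33 = 32 + 1, 2^33 ≡ 22·2: 22·2 = 44 ≡ 5. So 2^33 ≡ 5 (mod 39).
T(5): Repeated squaring mod 39: 5^1 ≡ 5, 5^2 ≡ 5² = 25, 5^4 ≡ 25² = 625 ≡ 1, 5^8 ≡ 1² = 1, 5^16 ≡ 1² = 1, 5^32 ≡ 1² = 1. Since 33 = 32 + 1, 5^33 ≡ 1·5: 1·5 = 5. So 5^33 ≡ 5 (mod 39).
So T(2) = T(5) = 5 while 2 ≠ 5, so T is not injective.
A non-injective map from the 39-element set ℤ/39ℤ to itself takes at most 38 distinct values, so it cannot be surjective. Therefore T is not surjective.
Since T is not surjective, we determine |image(T)|. Computing x^33 mod 39 for each x (by repeated squaring, reducing mod 39 at every step), the values T(0), T(1), …, T(38) are: 0, 1, 5, 27, 25, 5, 18, 34, 8, 27, 25, 8, 12, 13, 14, 18, 1, 38, 18, 31, 8, 21, 1, 38, 21, 25, 26, 27, 31, 14, 12, 31, 5, 21, 34, 14, 12, 34, 38.
The distinct values are {0, 1, 5, 8, 12, 13, 14, 18, 21, 25, 26, 27, 31, 34, 38}; there are 15 of them.

15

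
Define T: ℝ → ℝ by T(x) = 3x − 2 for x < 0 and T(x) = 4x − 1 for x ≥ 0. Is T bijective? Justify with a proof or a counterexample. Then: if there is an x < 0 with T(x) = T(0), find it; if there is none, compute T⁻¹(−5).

-1

Both pieces are strictly increasing (slopes 3 and 4), so each is injective on its own interval.
The left piece maps (−∞, 0) onto (−∞, −2); the right piece maps [0, ∞) onto [−1, ∞).
The images leave a gap (−2 has no preimage), so T is not surjective, hence not bijective.
Because the two images are disjoint, no x < 0 has T(x) = T(0), so we compute T⁻¹(−5): −5 lies in (−∞, −2), so solve 3x − 2 = −5: x = (−5 + 2)/3 = −1.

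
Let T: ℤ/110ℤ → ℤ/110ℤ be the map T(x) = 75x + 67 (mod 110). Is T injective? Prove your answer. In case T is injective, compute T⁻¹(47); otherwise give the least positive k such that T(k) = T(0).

22

Recall that T is injective if T(s) = T(t) implies s = t.
We have gcd(75, 110) = 5 > 1. Taking s = 0 and t = 22: T(0) = 67 and T(22) = 75·22 + 67 = 1717 ≡ 67 (mod 110).
So T(0) = T(22) while 0 ≠ 22, thus T is not injective.
Since T is not injective, we find the least positive k with T(k) = T(0): this means 75k ≡ 0 (mod 110), i.e. 110 ∣ 75k. Since gcd(75, 110) = 5, dividing through by 5 this holds exactly when 22 ∣ 15k, and as gcd(15, 22) = 1, exactly when 22 ∣ k.
The smallest positive such k is 22.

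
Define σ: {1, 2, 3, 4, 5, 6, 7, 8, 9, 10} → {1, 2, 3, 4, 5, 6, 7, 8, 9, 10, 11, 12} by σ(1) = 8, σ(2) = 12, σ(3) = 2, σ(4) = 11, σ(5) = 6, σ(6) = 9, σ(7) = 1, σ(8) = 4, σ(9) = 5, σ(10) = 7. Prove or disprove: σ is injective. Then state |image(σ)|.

10

The values σ(1), …, σ(10) are 8, 12, 2, 11, 6, 9, 1, 4, 5, 7 — all distinct.
So σ(a) = σ(b) only when a = b, and σ is injective.
The image of σ is {1, 2, 4, 5, 6, 7, 8, 9, 11, 12}, which has 10 elements.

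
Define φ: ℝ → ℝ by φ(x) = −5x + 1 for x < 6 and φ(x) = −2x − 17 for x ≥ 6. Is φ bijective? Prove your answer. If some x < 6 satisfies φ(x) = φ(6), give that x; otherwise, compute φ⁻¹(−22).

Both pieces are strictly decreasing (slopes −5 and −2), so each is injective on its own interval.
The left piece maps (−∞, 6) onto (−29, ∞); the right piece maps [6, ∞) onto (−∞, −29].
Since −29 = −29, the images partition ℝ: φ is injective and surjective, hence bijective.
Because the two images are disjoint, no x < 6 has φ(x) = φ(6), so we compute φ⁻¹(−22): −22 lies in (−29, ∞), so solve −5x + 1 = −22: x = (−22 − 1)/(−5) = 23/5.

23/5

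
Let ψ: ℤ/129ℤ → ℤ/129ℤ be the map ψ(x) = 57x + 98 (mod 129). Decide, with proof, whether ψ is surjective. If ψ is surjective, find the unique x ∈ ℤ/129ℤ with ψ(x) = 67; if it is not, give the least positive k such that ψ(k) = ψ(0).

43

Recall: surjectivity means every element of the codomain has a preimage under ψ.
Since gcd(57, 129) = 3, we have 57x ≡ 0 (mod 3) for all x, so ψ(x) ≡ 2 (mod 3).
But 0 ≢ 2 (mod 3), so 0 ∈ ℤ/129ℤ has no preimage. Hence ψ is not surjective.
Since ψ is not surjective, we find the least positive k with ψ(k) = ψ(0): this means 57k ≡ 0 (mod 129), i.e. 129 ∣ 57k. Since gcd(57, 129) = 3, dividing through by 3 this holds exactly when 43 ∣ 19k, and as gcd(19, 43) = 1, exactly when 43 ∣ k.
The smallest positive such k is 43.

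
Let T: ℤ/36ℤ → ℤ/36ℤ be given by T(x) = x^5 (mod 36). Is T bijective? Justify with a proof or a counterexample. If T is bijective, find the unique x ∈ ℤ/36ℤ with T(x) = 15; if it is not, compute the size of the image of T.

T(0) = 0^5 = 0.
T(6): Repeated squaring mod 36: 6^1 ≡ 6, 6^2 ≡ 6² = 36 ≡ 0, 6^4 ≡ 0² = 0. Since 5 = 4 + 1, 6^5 ≡ 0·6: 0·6 = 0. So 6^5 ≡ 0 (mod 36).
So T(0) = T(6) = 0 while 0 ≠ 6, hence T is not injective, hence not bijective.
Since T is not bijective, we determine |image(T)|. Computing x^5 mod 36 for each x (by repeated squaring, reducing mod 36 at every step), the values T(0), T(1), …, T(35) are: 0, 1, 32, 27, 16, 29, 0, 31, 8, 9, 28, 23, 0, 25, 20, 27, 4, 17, 0, 19, 32, 9, 16, 11, 0, 13, 8, 27, 28, 5, 0, 7, 20, 9, 4, 35.
The distinct values are {0, 1, 4, 5, 7, 8, 9, 11, 13, 16, 17, 19, 20, 23, 25, 27, 28, 29, 31, 32, 35}; there are 21 of them.

21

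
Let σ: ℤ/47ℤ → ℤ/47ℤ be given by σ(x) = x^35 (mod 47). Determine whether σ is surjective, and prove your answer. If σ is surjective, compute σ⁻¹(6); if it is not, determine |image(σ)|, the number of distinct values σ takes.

Since 47 is prime, the nonzero elements of ℤ/47ℤ form a cyclic group of order 46.
As gcd(35, 46) = 1, raising to the 35th power is a bijection on this group: if x_1^35 ≡ x_2^35 then (x_1x_2^{−1})^35 = 1, and the only element of order dividing gcd(35, 46) = 1 is 1, so x_1 = x_2.
With σ(0) = 0 this makes σ injective on all of ℤ/47ℤ, hence bijective (finite equal-size domain and codomain). In particular σ is surjective.
Since σ is surjective, we find the preimage of 6. The inverse of x ↦ x^35 on (ℤ/47ℤ)^× is x ↦ x^25, because 35·25 = 875 = 19·46 + 1 ≡ 1 (mod 46) and x^{46} = 1 for x ≠ 0 (Fermat). So σ⁻¹(6) = 6^25 mod 47.
Repeated squaring mod 47: 6^1 ≡ 6, 6^2 ≡ 6² = 36, 6^4 ≡ 36² = 1296 ≡ 27, 6^8 ≡ 27² = 729 ≡ 24, 6^16 ≡ 24² = 576 ≡ 12. Since 25 = 16 + 8 + 1, 6^25 ≡ 12·24·6: 12·24 = 288 ≡ 6, then 6·6 = 36. So 6^25 ≡ 36 (mod 47).
Hence σ⁻¹(6) = 36.

36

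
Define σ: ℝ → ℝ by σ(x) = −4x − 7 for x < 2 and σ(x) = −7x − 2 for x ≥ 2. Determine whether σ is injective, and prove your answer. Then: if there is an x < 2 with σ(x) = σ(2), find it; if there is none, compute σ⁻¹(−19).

17/7

Both pieces are strictly decreasing (slopes −4 and −7), so each is injective on its own interval.
The left piece maps (−∞, 2) onto (−15, ∞); the right piece maps [2, ∞) onto (−∞, −16].
These images are disjoint, so no value is attained by both pieces. Thus σ is injective.
Because the two images are disjoint, no x < 2 has σ(x) = σ(2), so we compute σ⁻¹(−19): −19 lies in (−∞, −16], so solve −7x − 2 = −19: x = (−19 + 2)/(−7) = 17/7.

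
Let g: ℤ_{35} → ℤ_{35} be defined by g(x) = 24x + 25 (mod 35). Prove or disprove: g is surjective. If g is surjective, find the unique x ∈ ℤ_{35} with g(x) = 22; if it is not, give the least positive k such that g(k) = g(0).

13

Since gcd(24, 35) = 1, 24 is invertible modulo 35. Euclid's algorithm: 35 = 1·24 + 11, 24 = 2·11 + 2, 11 = 5·2 + 1; back-substituting gives 1 = 19·24 − 13·35, so 24⁻¹ ≡ 19 (mod 35).
For any y ∈ ℤ_{35}, x = 19(y − 25) mod 35 satisfies g(x) = 24·19(y − 25) + 25 ≡ y (since 24·19 ≡ 1 mod 35). So every y has a preimage.
Therefore g is surjective.
Since g is surjective, we find g⁻¹(22): we need 24x ≡ 22 − 25 ≡ 32 (mod 35). Using 24⁻¹ = 19: x ≡ 19·32 = 608 = 17·35 + 13, so x = 13.
Check: g(13) = 24·13 + 25 = 337 = 9·35 + 22 ≡ 22 (mod 35).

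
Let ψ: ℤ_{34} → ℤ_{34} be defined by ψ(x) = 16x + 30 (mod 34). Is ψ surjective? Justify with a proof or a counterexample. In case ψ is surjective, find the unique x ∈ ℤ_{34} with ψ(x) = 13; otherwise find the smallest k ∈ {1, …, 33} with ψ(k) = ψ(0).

17

Since gcd(16, 34) = 2, we have 16x ≡ 0 (mod 2) for all x, so ψ(x) ≡ 0 (mod 2).
But 1 ≢ 0 (mod 2), so 1 ∈ ℤ_{34} has no preimage. Therefore ψ is not surjective.
Since ψ is not surjective, we find the least positive k with ψ(k) = ψ(0): this means 16k ≡ 0 (mod 34), i.e. 34 ∣ 16k. Since gcd(16, 34) = 2, dividing through by 2 this holds exactly when 17 ∣ 8k, and as gcd(8, 17) = 1, exactly when 17 ∣ k.
The smallest positive such k is 17.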